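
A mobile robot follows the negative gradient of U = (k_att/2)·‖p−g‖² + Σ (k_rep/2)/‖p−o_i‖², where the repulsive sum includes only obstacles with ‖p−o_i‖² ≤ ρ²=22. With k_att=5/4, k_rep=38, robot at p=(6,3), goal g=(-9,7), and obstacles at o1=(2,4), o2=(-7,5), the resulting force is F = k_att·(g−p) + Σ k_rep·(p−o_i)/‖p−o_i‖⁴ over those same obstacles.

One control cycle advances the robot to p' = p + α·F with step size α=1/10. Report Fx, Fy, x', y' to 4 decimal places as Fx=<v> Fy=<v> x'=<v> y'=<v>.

Fx=-18.2240 Fy=4.8685 x'=4.1776 y'=3.4869

F_att = 5/4·(g−p) = 5/4·(-15,4) = (-18.7500,5.0000)
o1: d²=17 ≤ ρ²=22; F_rep = 38·(4,-1)/17² = (0.5260,-0.1315)
o2: d²=173 > ρ²=22 → inactive
F = F_att + ΣF_rep = (-18.2240,4.8685)
p' = p + 1/10·F = (4.1776,3.4869)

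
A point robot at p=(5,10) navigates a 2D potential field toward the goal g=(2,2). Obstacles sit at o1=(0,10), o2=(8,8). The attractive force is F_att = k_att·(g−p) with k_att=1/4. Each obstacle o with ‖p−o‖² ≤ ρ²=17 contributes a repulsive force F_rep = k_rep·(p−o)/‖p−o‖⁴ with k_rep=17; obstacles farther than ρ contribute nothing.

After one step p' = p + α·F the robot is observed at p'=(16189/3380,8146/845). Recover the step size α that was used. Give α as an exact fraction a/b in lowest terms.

F_att = 1/4·(g−p) = 1/4·(-3,-8) = (-0.7500,-2.0000)
o1: d²=25 > ρ²=17 → inactive
o2: d²=13 ≤ ρ²=17; F_rep = 17·(-3,2)/13² = (-0.3018,0.2012)
F = F_att + ΣF_rep = (-1.0518,-1.7988)
Δp = p'−p = (-0.2104,-0.3598); α = Δx/Fx = (-711/3380) / (-711/676) = 1/5
check: Δy/Fy = (-304/845) / (-304/169) = 1/5 ✓

α = 1/5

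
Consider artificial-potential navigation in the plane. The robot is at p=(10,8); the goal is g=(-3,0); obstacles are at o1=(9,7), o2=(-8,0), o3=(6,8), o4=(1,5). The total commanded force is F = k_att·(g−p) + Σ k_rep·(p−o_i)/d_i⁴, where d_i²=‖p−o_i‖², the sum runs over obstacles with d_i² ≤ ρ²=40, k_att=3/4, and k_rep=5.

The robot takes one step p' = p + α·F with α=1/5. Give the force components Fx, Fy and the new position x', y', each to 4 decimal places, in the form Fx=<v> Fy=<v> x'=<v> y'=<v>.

Fx=-8.4219 Fy=-4.7500 x'=8.3156 y'=7.0500

F_att = 3/4·(g−p) = 3/4·(-13,-8) = (-9.7500,-6.0000)
o1: d²=2 ≤ ρ²=40; F_rep = 5·(1,1)/2² = (1.2500,1.2500)
o2: d²=388 > ρ²=40 → inactive
o3: d²=16 ≤ ρ²=40; F_rep = 5·(4,0)/16² = (0.0781,0.0000)
o4: d²=90 > ρ²=40 → inactive
F = F_att + ΣF_rep = (-8.4219,-4.7500)
p' = p + 1/5·F = (8.3156,7.0500)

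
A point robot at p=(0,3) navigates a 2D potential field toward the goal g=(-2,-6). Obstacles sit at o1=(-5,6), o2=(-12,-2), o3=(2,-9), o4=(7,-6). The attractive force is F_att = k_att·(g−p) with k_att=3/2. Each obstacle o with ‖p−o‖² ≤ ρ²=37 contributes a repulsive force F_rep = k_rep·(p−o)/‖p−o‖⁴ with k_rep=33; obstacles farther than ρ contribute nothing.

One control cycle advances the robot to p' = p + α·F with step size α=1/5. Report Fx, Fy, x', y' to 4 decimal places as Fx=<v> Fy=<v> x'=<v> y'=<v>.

F_att = 3/2·(g−p) = 3/2·(-2,-9) = (-3.0000,-13.5000)
o1: d²=34 ≤ ρ²=37; F_rep = 33·(5,-3)/34² = (0.1427,-0.0856)
o2: d²=169 > ρ²=37 → inactive
o3: d²=148 > ρ²=37 → inactive
o4: d²=130 > ρ²=37 → inactive
F = F_att + ΣF_rep = (-2.8573,-13.5856)
p' = p + 1/5·F = (-0.5715,0.2829)

Fx=-2.8573 Fy=-13.5856 x'=-0.5715 y'=0.2829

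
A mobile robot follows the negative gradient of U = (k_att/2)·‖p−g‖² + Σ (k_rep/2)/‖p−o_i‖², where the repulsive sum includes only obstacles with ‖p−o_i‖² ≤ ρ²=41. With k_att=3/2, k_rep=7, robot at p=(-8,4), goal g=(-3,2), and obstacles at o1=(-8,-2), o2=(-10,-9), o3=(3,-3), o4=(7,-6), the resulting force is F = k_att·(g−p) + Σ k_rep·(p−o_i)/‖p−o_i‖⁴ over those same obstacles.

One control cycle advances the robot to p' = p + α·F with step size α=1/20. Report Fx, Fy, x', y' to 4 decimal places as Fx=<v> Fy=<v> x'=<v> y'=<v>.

Fx=7.5000 Fy=-2.9676 x'=-7.6250 y'=3.8516

F_att = 3/2·(g−p) = 3/2·(5,-2) = (7.5000,-3.0000)
o1: d²=36 ≤ ρ²=41; F_rep = 7·(0,6)/36² = (0.0000,0.0324)
o2: d²=173 > ρ²=41 → inactive
o3: d²=170 > ρ²=41 → inactive
o4: d²=325 > ρ²=41 → inactive
F = F_att + ΣF_rep = (7.5000,-2.9676)
p' = p + 1/20·F = (-7.6250,3.8516)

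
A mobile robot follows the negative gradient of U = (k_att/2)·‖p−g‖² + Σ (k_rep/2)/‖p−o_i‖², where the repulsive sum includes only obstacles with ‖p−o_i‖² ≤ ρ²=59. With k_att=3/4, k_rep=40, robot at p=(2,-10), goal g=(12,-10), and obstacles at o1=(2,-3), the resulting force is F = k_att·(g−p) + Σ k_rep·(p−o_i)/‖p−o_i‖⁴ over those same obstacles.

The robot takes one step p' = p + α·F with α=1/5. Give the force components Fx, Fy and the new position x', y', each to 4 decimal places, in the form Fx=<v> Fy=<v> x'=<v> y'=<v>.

Fx=7.5000 Fy=-0.1166 x'=3.5000 y'=-10.0233

F_att = 3/4·(g−p) = 3/4·(10,0) = (7.5000,0.0000)
o1: d²=49 ≤ ρ²=59; F_rep = 40·(0,-7)/49² = (0.0000,-0.1166)
F = F_att + ΣF_rep = (7.5000,-0.1166)
p' = p + 1/5·F = (3.5000,-10.0233)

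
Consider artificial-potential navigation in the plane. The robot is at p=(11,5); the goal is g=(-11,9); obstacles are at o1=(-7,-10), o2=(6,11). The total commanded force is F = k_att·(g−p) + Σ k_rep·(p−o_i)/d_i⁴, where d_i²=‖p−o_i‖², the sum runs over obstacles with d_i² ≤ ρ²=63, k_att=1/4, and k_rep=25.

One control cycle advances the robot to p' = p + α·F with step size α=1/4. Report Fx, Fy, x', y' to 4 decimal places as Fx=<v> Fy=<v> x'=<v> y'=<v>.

Fx=-5.4664 Fy=0.9597 x'=9.6334 y'=5.2399

F_att = 1/4·(g−p) = 1/4·(-22,4) = (-5.5000,1.0000)
o1: d²=549 > ρ²=63 → inactive
o2: d²=61 ≤ ρ²=63; F_rep = 25·(5,-6)/61² = (0.0336,-0.0403)
F = F_att + ΣF_rep = (-5.4664,0.9597)
p' = p + 1/4·F = (9.6334,5.2399)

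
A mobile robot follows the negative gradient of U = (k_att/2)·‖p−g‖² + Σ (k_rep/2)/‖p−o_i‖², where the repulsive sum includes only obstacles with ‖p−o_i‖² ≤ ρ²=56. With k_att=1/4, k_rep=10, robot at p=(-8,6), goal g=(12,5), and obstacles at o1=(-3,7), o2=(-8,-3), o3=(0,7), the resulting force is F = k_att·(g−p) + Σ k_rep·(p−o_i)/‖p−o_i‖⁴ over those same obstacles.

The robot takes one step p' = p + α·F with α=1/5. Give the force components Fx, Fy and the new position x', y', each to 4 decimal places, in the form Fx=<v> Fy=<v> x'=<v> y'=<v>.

Fx=4.9260 Fy=-0.2648 x'=-7.0148 y'=5.9470

F_att = 1/4·(g−p) = 1/4·(20,-1) = (5.0000,-0.2500)
o1: d²=26 ≤ ρ²=56; F_rep = 10·(-5,-1)/26² = (-0.0740,-0.0148)
o2: d²=81 > ρ²=56 → inactive
o3: d²=65 > ρ²=56 → inactive
F = F_att + ΣF_rep = (4.9260,-0.2648)
p' = p + 1/5·F = (-7.0148,5.9470)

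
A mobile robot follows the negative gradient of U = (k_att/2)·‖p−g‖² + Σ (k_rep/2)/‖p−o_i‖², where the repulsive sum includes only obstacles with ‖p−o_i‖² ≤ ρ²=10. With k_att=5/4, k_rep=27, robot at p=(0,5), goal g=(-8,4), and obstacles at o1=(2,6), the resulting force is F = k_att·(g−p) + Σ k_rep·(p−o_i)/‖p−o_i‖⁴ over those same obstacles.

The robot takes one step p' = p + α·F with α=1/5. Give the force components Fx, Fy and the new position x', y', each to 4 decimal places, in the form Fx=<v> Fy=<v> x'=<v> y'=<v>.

F_att = 5/4·(g−p) = 5/4·(-8,-1) = (-10.0000,-1.2500)
o1: d²=5 ≤ ρ²=10; F_rep = 27·(-2,-1)/5² = (-2.1600,-1.0800)
F = F_att + ΣF_rep = (-12.1600,-2.3300)
p' = p + 1/5·F = (-2.4320,4.5340)

Fx=-12.1600 Fy=-2.3300 x'=-2.4320 y'=4.5340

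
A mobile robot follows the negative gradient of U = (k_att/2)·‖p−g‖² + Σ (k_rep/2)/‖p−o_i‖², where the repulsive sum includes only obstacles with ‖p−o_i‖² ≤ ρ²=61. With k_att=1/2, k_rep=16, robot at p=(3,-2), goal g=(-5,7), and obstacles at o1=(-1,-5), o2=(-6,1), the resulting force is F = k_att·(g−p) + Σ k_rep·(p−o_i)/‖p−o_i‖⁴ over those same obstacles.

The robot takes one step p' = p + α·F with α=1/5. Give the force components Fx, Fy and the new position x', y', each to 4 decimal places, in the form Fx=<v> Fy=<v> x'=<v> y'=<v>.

F_att = 1/2·(g−p) = 1/2·(-8,9) = (-4.0000,4.5000)
o1: d²=25 ≤ ρ²=61; F_rep = 16·(4,3)/25² = (0.1024,0.0768)
o2: d²=90 > ρ²=61 → inactive
F = F_att + ΣF_rep = (-3.8976,4.5768)
p' = p + 1/5·F = (2.2205,-1.0846)

Fx=-3.8976 Fy=4.5768 x'=2.2205 y'=-1.0846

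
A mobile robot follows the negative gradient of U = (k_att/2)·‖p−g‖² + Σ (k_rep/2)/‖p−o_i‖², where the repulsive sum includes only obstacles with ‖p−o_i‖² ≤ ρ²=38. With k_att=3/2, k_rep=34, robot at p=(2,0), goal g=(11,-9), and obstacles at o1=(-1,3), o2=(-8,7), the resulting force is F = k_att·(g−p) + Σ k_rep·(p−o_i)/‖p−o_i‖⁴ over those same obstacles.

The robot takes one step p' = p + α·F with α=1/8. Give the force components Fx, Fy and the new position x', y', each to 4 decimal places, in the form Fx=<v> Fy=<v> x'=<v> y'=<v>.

Fx=13.8148 Fy=-13.8148 x'=3.7269 y'=-1.7269

F_att = 3/2·(g−p) = 3/2·(9,-9) = (13.5000,-13.5000)
o1: d²=18 ≤ ρ²=38; F_rep = 34·(3,-3)/18² = (0.3148,-0.3148)
o2: d²=149 > ρ²=38 → inactive
F = F_att + ΣF_rep = (13.8148,-13.8148)
p' = p + 1/8·F = (3.7269,-1.7269)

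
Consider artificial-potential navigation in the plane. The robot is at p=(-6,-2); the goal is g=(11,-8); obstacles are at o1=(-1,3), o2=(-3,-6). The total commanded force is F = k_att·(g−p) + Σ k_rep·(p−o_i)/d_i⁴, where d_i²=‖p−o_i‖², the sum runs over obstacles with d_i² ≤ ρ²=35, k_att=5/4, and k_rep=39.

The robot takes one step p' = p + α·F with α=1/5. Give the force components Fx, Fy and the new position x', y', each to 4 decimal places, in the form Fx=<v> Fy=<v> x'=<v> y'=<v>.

F_att = 5/4·(g−p) = 5/4·(17,-6) = (21.2500,-7.5000)
o1: d²=50 > ρ²=35 → inactive
o2: d²=25 ≤ ρ²=35; F_rep = 39·(-3,4)/25² = (-0.1872,0.2496)
F = F_att + ΣF_rep = (21.0628,-7.2504)
p' = p + 1/5·F = (-1.7874,-3.4501)

Fx=21.0628 Fy=-7.2504 x'=-1.7874 y'=-3.4501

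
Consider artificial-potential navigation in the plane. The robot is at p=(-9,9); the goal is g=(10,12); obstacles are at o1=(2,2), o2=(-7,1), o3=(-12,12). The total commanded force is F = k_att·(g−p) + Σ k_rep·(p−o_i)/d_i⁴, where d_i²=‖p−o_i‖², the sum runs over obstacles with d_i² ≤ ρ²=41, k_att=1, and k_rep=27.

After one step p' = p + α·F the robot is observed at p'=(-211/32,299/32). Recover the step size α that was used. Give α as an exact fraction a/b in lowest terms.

F_att = 1·(g−p) = 1·(19,3) = (19.0000,3.0000)
o1: d²=170 > ρ²=41 → inactive
o2: d²=68 > ρ²=41 → inactive
o3: d²=18 ≤ ρ²=41; F_rep = 27·(3,-3)/18² = (0.2500,-0.2500)
F = F_att + ΣF_rep = (19.2500,2.7500)
Δp = p'−p = (2.4062,0.3438); α = Δx/Fx = (77/32) / (77/4) = 1/8
check: Δy/Fy = (11/32) / (11/4) = 1/8 ✓

α = 1/8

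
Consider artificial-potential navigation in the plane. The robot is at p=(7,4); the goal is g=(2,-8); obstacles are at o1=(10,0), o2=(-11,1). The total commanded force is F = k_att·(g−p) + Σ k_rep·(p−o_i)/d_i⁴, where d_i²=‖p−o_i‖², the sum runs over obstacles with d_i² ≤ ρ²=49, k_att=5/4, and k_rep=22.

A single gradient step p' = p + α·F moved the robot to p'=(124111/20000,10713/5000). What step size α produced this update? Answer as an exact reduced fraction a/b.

α = 1/8

F_att = 5/4·(g−p) = 5/4·(-5,-12) = (-6.2500,-15.0000)
o1: d²=25 ≤ ρ²=49; F_rep = 22·(-3,4)/25² = (-0.1056,0.1408)
o2: d²=333 > ρ²=49 → inactive
F = F_att + ΣF_rep = (-6.3556,-14.8592)
Δp = p'−p = (-0.7944,-1.8574); α = Δx/Fx = (-15889/20000) / (-15889/2500) = 1/8
check: Δy/Fy = (-9287/5000) / (-9287/625) = 1/8 ✓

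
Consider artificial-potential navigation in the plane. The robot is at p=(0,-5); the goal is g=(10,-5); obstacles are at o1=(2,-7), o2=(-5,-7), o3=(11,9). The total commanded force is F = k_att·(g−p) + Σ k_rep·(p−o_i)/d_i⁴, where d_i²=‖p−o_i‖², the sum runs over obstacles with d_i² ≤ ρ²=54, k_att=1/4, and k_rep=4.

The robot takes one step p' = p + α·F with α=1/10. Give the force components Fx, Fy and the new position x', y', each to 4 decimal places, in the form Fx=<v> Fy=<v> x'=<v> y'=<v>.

Fx=2.3988 Fy=0.1345 x'=0.2399 y'=-4.9865

F_att = 1/4·(g−p) = 1/4·(10,0) = (2.5000,0.0000)
o1: d²=8 ≤ ρ²=54; F_rep = 4·(-2,2)/8² = (-0.1250,0.1250)
o2: d²=29 ≤ ρ²=54; F_rep = 4·(5,2)/29² = (0.0238,0.0095)
o3: d²=317 > ρ²=54 → inactive
F = F_att + ΣF_rep = (2.3988,0.1345)
p' = p + 1/10·F = (0.2399,-4.9865)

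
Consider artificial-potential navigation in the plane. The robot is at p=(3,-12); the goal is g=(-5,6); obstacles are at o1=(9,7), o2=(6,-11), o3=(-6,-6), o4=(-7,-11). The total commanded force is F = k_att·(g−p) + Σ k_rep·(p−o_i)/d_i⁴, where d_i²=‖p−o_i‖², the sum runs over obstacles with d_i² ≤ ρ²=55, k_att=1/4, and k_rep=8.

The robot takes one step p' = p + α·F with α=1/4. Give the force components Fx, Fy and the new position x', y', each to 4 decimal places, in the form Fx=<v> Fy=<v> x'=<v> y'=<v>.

F_att = 1/4·(g−p) = 1/4·(-8,18) = (-2.0000,4.5000)
o1: d²=397 > ρ²=55 → inactive
o2: d²=10 ≤ ρ²=55; F_rep = 8·(-3,-1)/10² = (-0.2400,-0.0800)
o3: d²=117 > ρ²=55 → inactive
o4: d²=101 > ρ²=55 → inactive
F = F_att + ΣF_rep = (-2.2400,4.4200)
p' = p + 1/4·F = (2.4400,-10.8950)

Fx=-2.2400 Fy=4.4200 x'=2.4400 y'=-10.8950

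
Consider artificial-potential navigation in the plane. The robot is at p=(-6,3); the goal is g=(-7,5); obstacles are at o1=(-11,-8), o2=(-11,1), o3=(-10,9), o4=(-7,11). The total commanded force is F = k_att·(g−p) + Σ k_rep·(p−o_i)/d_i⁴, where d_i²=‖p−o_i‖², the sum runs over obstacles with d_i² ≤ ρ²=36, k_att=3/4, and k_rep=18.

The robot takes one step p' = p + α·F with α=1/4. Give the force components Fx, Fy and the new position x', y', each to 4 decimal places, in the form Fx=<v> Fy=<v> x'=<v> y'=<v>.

Fx=-0.6430 Fy=1.5428 x'=-6.1607 y'=3.3857

F_att = 3/4·(g−p) = 3/4·(-1,2) = (-0.7500,1.5000)
o1: d²=146 > ρ²=36 → inactive
o2: d²=29 ≤ ρ²=36; F_rep = 18·(5,2)/29² = (0.1070,0.0428)
o3: d²=52 > ρ²=36 → inactive
o4: d²=65 > ρ²=36 → inactive
F = F_att + ΣF_rep = (-0.6430,1.5428)
p' = p + 1/4·F = (-6.1607,3.3857)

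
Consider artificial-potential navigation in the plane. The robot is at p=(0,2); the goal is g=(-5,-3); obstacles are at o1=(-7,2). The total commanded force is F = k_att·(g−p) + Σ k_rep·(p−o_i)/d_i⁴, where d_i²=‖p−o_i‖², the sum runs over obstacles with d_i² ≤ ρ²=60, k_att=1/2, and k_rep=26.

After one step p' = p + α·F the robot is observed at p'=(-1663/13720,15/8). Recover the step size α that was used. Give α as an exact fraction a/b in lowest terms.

α = 1/20

F_att = 1/2·(g−p) = 1/2·(-5,-5) = (-2.5000,-2.5000)
o1: d²=49 ≤ ρ²=60; F_rep = 26·(7,0)/49² = (0.0758,0.0000)
F = F_att + ΣF_rep = (-2.4242,-2.5000)
Δp = p'−p = (-0.1212,-0.1250); α = Δx/Fx = (-1663/13720) / (-1663/686) = 1/20
check: Δy/Fy = (-1/8) / (-5/2) = 1/20 ✓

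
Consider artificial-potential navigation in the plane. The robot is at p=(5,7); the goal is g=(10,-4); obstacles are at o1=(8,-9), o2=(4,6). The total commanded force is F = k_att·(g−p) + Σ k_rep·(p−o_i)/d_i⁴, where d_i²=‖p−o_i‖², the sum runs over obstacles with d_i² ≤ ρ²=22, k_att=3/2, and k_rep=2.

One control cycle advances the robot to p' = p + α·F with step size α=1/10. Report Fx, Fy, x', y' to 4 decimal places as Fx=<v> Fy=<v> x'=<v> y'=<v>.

F_att = 3/2·(g−p) = 3/2·(5,-11) = (7.5000,-16.5000)
o1: d²=265 > ρ²=22 → inactive
o2: d²=2 ≤ ρ²=22; F_rep = 2·(1,1)/2² = (0.5000,0.5000)
F = F_att + ΣF_rep = (8.0000,-16.0000)
p' = p + 1/10·F = (5.8000,5.4000)

Fx=8.0000 Fy=-16.0000 x'=5.8000 y'=5.4000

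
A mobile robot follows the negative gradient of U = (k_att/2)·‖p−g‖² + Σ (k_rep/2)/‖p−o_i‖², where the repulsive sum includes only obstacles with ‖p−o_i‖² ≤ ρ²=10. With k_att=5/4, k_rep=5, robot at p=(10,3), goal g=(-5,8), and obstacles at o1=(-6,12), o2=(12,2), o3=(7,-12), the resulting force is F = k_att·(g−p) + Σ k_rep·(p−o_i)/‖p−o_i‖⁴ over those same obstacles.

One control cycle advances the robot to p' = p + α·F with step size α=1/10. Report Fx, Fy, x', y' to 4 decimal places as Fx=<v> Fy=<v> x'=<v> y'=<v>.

Fx=-19.1500 Fy=6.4500 x'=8.0850 y'=3.6450

F_att = 5/4·(g−p) = 5/4·(-15,5) = (-18.7500,6.2500)
o1: d²=337 > ρ²=10 → inactive
o2: d²=5 ≤ ρ²=10; F_rep = 5·(-2,1)/5² = (-0.4000,0.2000)
o3: d²=234 > ρ²=10 → inactive
F = F_att + ΣF_rep = (-19.1500,6.4500)
p' = p + 1/10·F = (8.0850,3.6450)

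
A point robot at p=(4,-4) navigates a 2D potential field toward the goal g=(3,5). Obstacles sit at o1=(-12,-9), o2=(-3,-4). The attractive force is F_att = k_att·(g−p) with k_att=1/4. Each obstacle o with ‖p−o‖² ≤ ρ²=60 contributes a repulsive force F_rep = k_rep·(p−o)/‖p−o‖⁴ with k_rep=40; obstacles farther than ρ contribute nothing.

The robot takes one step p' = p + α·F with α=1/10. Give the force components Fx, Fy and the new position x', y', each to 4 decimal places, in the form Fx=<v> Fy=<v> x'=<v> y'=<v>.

Fx=-0.1334 Fy=2.2500 x'=3.9867 y'=-3.7750

F_att = 1/4·(g−p) = 1/4·(-1,9) = (-0.2500,2.2500)
o1: d²=281 > ρ²=60 → inactive
o2: d²=49 ≤ ρ²=60; F_rep = 40·(7,0)/49² = (0.1166,0.0000)
F = F_att + ΣF_rep = (-0.1334,2.2500)
p' = p + 1/10·F = (3.9867,-3.7750)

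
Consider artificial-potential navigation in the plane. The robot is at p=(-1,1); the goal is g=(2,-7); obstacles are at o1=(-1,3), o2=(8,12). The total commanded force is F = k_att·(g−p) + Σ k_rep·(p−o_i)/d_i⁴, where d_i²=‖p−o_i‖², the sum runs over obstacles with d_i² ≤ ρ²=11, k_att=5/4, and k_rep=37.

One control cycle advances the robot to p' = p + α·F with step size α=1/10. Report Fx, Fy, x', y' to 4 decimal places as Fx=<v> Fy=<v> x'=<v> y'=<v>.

F_att = 5/4·(g−p) = 5/4·(3,-8) = (3.7500,-10.0000)
o1: d²=4 ≤ ρ²=11; F_rep = 37·(0,-2)/4² = (0.0000,-4.6250)
o2: d²=202 > ρ²=11 → inactive
F = F_att + ΣF_rep = (3.7500,-14.6250)
p' = p + 1/10·F = (-0.6250,-0.4625)

Fx=3.7500 Fy=-14.6250 x'=-0.6250 y'=-0.4625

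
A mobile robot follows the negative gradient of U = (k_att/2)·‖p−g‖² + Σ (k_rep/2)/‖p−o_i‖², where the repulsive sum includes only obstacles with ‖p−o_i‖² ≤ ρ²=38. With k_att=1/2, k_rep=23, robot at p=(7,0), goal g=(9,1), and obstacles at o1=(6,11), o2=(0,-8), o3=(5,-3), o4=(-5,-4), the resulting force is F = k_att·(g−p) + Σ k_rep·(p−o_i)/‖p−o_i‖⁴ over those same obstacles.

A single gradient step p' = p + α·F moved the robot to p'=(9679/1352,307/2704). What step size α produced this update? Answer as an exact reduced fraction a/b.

F_att = 1/2·(g−p) = 1/2·(2,1) = (1.0000,0.5000)
o1: d²=122 > ρ²=38 → inactive
o2: d²=113 > ρ²=38 → inactive
o3: d²=13 ≤ ρ²=38; F_rep = 23·(2,3)/13² = (0.2722,0.4083)
o4: d²=160 > ρ²=38 → inactive
F = F_att + ΣF_rep = (1.2722,0.9083)
Δp = p'−p = (0.1590,0.1135); α = Δx/Fx = (215/1352) / (215/169) = 1/8
check: Δy/Fy = (307/2704) / (307/338) = 1/8 ✓

α = 1/8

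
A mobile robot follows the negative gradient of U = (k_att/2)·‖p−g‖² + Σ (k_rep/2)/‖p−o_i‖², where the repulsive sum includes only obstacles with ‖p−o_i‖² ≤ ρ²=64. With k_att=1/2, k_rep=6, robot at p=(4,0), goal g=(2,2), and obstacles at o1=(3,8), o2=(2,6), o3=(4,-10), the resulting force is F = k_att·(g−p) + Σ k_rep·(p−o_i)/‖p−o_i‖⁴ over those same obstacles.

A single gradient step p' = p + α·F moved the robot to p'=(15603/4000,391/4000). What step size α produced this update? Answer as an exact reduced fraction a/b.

F_att = 1/2·(g−p) = 1/2·(-2,2) = (-1.0000,1.0000)
o1: d²=65 > ρ²=64 → inactive
o2: d²=40 ≤ ρ²=64; F_rep = 6·(2,-6)/40² = (0.0075,-0.0225)
o3: d²=100 > ρ²=64 → inactive
F = F_att + ΣF_rep = (-0.9925,0.9775)
Δp = p'−p = (-0.0993,0.0978); α = Δx/Fx = (-397/4000) / (-397/400) = 1/10
check: Δy/Fy = (391/4000) / (391/400) = 1/10 ✓

α = 1/10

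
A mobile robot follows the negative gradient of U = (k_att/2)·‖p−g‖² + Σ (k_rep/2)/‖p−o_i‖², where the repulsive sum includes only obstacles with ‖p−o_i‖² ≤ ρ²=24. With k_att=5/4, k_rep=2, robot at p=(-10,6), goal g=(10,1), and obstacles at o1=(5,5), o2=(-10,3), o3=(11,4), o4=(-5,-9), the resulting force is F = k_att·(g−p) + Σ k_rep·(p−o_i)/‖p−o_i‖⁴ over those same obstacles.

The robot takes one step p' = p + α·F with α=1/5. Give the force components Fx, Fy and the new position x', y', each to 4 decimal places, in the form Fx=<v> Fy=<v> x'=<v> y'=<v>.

F_att = 5/4·(g−p) = 5/4·(20,-5) = (25.0000,-6.2500)
o1: d²=226 > ρ²=24 → inactive
o2: d²=9 ≤ ρ²=24; F_rep = 2·(0,3)/9² = (0.0000,0.0741)
o3: d²=445 > ρ²=24 → inactive
o4: d²=250 > ρ²=24 → inactive
F = F_att + ΣF_rep = (25.0000,-6.1759)
p' = p + 1/5·F = (-5.0000,4.7648)

Fx=25.0000 Fy=-6.1759 x'=-5.0000 y'=4.7648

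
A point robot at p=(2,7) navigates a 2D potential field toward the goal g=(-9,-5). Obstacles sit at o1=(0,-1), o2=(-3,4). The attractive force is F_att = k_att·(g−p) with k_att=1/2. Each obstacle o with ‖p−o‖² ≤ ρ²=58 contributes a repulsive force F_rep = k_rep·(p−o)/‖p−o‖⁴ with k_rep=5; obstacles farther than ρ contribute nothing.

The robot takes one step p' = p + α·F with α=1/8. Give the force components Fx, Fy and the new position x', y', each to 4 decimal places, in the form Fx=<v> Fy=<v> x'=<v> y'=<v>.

F_att = 1/2·(g−p) = 1/2·(-11,-12) = (-5.5000,-6.0000)
o1: d²=68 > ρ²=58 → inactive
o2: d²=34 ≤ ρ²=58; F_rep = 5·(5,3)/34² = (0.0216,0.0130)
F = F_att + ΣF_rep = (-5.4784,-5.9870)
p' = p + 1/8·F = (1.3152,6.2516)

Fx=-5.4784 Fy=-5.9870 x'=1.3152 y'=6.2516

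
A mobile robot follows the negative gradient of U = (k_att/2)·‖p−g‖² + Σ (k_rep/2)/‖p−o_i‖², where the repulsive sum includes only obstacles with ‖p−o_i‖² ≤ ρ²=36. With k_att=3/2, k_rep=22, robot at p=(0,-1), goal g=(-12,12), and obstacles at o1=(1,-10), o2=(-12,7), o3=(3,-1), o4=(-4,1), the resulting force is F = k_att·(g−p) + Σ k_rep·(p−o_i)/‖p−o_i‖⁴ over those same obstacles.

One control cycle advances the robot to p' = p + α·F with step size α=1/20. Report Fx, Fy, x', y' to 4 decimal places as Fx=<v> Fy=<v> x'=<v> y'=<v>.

Fx=-18.5948 Fy=19.3900 x'=-0.9297 y'=-0.0305

F_att = 3/2·(g−p) = 3/2·(-12,13) = (-18.0000,19.5000)
o1: d²=82 > ρ²=36 → inactive
o2: d²=208 > ρ²=36 → inactive
o3: d²=9 ≤ ρ²=36; F_rep = 22·(-3,0)/9² = (-0.8148,0.0000)
o4: d²=20 ≤ ρ²=36; F_rep = 22·(4,-2)/20² = (0.2200,-0.1100)
F = F_att + ΣF_rep = (-18.5948,19.3900)
p' = p + 1/20·F = (-0.9297,-0.0305)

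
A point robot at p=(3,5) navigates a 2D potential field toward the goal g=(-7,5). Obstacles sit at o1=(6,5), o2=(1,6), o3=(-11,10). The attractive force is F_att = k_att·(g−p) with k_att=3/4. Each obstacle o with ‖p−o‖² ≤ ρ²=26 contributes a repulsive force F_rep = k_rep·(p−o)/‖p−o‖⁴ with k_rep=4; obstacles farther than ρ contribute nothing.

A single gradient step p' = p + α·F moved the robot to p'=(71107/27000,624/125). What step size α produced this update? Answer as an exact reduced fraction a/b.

F_att = 3/4·(g−p) = 3/4·(-10,0) = (-7.5000,0.0000)
o1: d²=9 ≤ ρ²=26; F_rep = 4·(-3,0)/9² = (-0.1481,0.0000)
o2: d²=5 ≤ ρ²=26; F_rep = 4·(2,-1)/5² = (0.3200,-0.1600)
o3: d²=221 > ρ²=26 → inactive
F = F_att + ΣF_rep = (-7.3281,-0.1600)
Δp = p'−p = (-0.3664,-0.0080); α = Δx/Fx = (-9893/27000) / (-9893/1350) = 1/20
check: Δy/Fy = (-1/125) / (-4/25) = 1/20 ✓

α = 1/20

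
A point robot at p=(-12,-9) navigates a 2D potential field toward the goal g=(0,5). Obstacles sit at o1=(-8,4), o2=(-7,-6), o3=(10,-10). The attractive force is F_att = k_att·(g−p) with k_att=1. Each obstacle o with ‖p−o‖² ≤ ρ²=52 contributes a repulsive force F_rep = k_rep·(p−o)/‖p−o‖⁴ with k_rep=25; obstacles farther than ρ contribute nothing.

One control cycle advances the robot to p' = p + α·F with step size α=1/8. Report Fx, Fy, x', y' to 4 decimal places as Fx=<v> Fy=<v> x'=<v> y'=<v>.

Fx=11.8919 Fy=13.9351 x'=-10.5135 y'=-7.2581

F_att = 1·(g−p) = 1·(12,14) = (12.0000,14.0000)
o1: d²=185 > ρ²=52 → inactive
o2: d²=34 ≤ ρ²=52; F_rep = 25·(-5,-3)/34² = (-0.1081,-0.0649)
o3: d²=485 > ρ²=52 → inactive
F = F_att + ΣF_rep = (11.8919,13.9351)
p' = p + 1/8·F = (-10.5135,-7.2581)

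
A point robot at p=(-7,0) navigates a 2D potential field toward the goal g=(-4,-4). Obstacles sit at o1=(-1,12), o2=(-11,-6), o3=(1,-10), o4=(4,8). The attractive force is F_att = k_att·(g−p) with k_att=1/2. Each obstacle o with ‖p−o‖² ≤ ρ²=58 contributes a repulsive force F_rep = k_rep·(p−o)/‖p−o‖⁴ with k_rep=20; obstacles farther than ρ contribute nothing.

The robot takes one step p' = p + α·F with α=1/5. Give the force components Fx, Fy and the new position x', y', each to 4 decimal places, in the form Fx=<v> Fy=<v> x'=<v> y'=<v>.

F_att = 1/2·(g−p) = 1/2·(3,-4) = (1.5000,-2.0000)
o1: d²=180 > ρ²=58 → inactive
o2: d²=52 ≤ ρ²=58; F_rep = 20·(4,6)/52² = (0.0296,0.0444)
o3: d²=164 > ρ²=58 → inactive
o4: d²=185 > ρ²=58 → inactive
F = F_att + ΣF_rep = (1.5296,-1.9556)
p' = p + 1/5·F = (-6.6941,-0.3911)

Fx=1.5296 Fy=-1.9556 x'=-6.6941 y'=-0.3911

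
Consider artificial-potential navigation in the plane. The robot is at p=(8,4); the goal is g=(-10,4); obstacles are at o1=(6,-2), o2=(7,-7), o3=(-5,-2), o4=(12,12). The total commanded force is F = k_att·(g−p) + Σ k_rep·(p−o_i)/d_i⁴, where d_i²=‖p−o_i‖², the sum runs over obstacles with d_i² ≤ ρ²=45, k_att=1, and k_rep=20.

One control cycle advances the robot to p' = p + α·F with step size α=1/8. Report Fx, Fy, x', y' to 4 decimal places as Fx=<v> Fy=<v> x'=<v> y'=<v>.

F_att = 1·(g−p) = 1·(-18,0) = (-18.0000,0.0000)
o1: d²=40 ≤ ρ²=45; F_rep = 20·(2,6)/40² = (0.0250,0.0750)
o2: d²=122 > ρ²=45 → inactive
o3: d²=205 > ρ²=45 → inactive
o4: d²=80 > ρ²=45 → inactive
F = F_att + ΣF_rep = (-17.9750,0.0750)
p' = p + 1/8·F = (5.7531,4.0094)

Fx=-17.9750 Fy=0.0750 x'=5.7531 y'=4.0094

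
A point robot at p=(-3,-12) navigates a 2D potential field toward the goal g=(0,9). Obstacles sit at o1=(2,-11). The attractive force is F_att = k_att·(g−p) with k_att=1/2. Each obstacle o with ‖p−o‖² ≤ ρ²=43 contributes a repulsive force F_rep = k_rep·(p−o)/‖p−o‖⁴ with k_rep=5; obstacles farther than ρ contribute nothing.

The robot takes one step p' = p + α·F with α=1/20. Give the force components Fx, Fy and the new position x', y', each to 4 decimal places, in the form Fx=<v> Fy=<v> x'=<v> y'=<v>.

F_att = 1/2·(g−p) = 1/2·(3,21) = (1.5000,10.5000)
o1: d²=26 ≤ ρ²=43; F_rep = 5·(-5,-1)/26² = (-0.0370,-0.0074)
F = F_att + ΣF_rep = (1.4630,10.4926)
p' = p + 1/20·F = (-2.9268,-11.4754)

Fx=1.4630 Fy=10.4926 x'=-2.9268 y'=-11.4754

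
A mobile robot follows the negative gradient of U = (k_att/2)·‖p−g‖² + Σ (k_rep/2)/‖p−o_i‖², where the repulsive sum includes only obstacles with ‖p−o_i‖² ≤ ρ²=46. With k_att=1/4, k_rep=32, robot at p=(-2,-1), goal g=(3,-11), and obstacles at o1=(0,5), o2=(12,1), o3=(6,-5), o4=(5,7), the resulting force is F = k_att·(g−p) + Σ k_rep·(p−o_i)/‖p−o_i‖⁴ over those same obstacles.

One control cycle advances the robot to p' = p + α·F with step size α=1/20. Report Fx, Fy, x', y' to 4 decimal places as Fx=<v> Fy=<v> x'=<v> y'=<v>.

F_att = 1/4·(g−p) = 1/4·(5,-10) = (1.2500,-2.5000)
o1: d²=40 ≤ ρ²=46; F_rep = 32·(-2,-6)/40² = (-0.0400,-0.1200)
o2: d²=200 > ρ²=46 → inactive
o3: d²=80 > ρ²=46 → inactive
o4: d²=113 > ρ²=46 → inactive
F = F_att + ΣF_rep = (1.2100,-2.6200)
p' = p + 1/20·F = (-1.9395,-1.1310)

Fx=1.2100 Fy=-2.6200 x'=-1.9395 y'=-1.1310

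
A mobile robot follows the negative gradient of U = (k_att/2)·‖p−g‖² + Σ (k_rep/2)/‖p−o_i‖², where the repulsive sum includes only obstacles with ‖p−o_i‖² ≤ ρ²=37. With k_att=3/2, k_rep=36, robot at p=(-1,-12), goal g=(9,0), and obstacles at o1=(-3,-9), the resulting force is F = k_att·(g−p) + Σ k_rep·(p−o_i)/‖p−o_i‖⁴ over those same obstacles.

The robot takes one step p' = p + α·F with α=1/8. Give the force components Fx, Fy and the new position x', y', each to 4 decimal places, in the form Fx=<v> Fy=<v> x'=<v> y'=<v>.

Fx=15.4260 Fy=17.3609 x'=0.9283 y'=-9.8299

F_att = 3/2·(g−p) = 3/2·(10,12) = (15.0000,18.0000)
o1: d²=13 ≤ ρ²=37; F_rep = 36·(2,-3)/13² = (0.4260,-0.6391)
F = F_att + ΣF_rep = (15.4260,17.3609)
p' = p + 1/8·F = (0.9283,-9.8299)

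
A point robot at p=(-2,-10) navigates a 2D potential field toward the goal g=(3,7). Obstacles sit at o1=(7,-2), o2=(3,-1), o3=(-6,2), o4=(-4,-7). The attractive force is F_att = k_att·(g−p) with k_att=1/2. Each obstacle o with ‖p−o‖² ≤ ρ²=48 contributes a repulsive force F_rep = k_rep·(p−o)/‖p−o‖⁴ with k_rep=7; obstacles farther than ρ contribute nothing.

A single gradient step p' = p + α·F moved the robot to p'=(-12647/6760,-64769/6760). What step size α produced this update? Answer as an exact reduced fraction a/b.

α = 1/20

F_att = 1/2·(g−p) = 1/2·(5,17) = (2.5000,8.5000)
o1: d²=145 > ρ²=48 → inactive
o2: d²=106 > ρ²=48 → inactive
o3: d²=160 > ρ²=48 → inactive
o4: d²=13 ≤ ρ²=48; F_rep = 7·(2,-3)/13² = (0.0828,-0.1243)
F = F_att + ΣF_rep = (2.5828,8.3757)
Δp = p'−p = (0.1291,0.4188); α = Δx/Fx = (873/6760) / (873/338) = 1/20
check: Δy/Fy = (2831/6760) / (2831/338) = 1/20 ✓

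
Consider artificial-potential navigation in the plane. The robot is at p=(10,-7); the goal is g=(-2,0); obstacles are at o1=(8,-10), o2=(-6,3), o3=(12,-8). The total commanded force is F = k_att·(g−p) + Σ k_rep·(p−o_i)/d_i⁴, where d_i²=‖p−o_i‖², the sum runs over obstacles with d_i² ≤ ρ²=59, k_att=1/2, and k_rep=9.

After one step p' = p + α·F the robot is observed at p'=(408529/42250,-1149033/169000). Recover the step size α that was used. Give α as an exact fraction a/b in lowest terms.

F_att = 1/2·(g−p) = 1/2·(-12,7) = (-6.0000,3.5000)
o1: d²=13 ≤ ρ²=59; F_rep = 9·(2,3)/13² = (0.1065,0.1598)
o2: d²=356 > ρ²=59 → inactive
o3: d²=5 ≤ ρ²=59; F_rep = 9·(-2,1)/5² = (-0.7200,0.3600)
F = F_att + ΣF_rep = (-6.6135,4.0198)
Δp = p'−p = (-0.3307,0.2010); α = Δx/Fx = (-13971/42250) / (-27942/4225) = 1/20
check: Δy/Fy = (33967/169000) / (33967/8450) = 1/20 ✓

α = 1/20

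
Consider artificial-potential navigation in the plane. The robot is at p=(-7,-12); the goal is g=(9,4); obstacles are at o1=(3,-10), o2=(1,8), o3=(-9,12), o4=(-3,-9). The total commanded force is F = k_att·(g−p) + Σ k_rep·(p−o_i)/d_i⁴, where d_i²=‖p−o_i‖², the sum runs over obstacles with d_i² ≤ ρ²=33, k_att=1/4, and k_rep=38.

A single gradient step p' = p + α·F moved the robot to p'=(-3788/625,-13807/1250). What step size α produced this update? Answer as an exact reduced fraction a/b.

α = 1/4

F_att = 1/4·(g−p) = 1/4·(16,16) = (4.0000,4.0000)
o1: d²=104 > ρ²=33 → inactive
o2: d²=464 > ρ²=33 → inactive
o3: d²=580 > ρ²=33 → inactive
o4: d²=25 ≤ ρ²=33; F_rep = 38·(-4,-3)/25² = (-0.2432,-0.1824)
F = F_att + ΣF_rep = (3.7568,3.8176)
Δp = p'−p = (0.9392,0.9544); α = Δx/Fx = (587/625) / (2348/625) = 1/4
check: Δy/Fy = (1193/1250) / (2386/625) = 1/4 ✓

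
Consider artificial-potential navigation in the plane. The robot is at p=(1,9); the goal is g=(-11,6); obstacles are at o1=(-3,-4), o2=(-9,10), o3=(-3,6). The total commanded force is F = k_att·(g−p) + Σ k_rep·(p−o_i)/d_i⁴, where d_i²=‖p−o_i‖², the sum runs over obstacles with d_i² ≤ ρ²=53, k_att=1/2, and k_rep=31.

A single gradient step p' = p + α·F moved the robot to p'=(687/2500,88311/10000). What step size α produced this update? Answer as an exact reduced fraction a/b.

α = 1/8

F_att = 1/2·(g−p) = 1/2·(-12,-3) = (-6.0000,-1.5000)
o1: d²=185 > ρ²=53 → inactive
o2: d²=101 > ρ²=53 → inactive
o3: d²=25 ≤ ρ²=53; F_rep = 31·(4,3)/25² = (0.1984,0.1488)
F = F_att + ΣF_rep = (-5.8016,-1.3512)
Δp = p'−p = (-0.7252,-0.1689); α = Δx/Fx = (-1813/2500) / (-3626/625) = 1/8
check: Δy/Fy = (-1689/10000) / (-1689/1250) = 1/8 ✓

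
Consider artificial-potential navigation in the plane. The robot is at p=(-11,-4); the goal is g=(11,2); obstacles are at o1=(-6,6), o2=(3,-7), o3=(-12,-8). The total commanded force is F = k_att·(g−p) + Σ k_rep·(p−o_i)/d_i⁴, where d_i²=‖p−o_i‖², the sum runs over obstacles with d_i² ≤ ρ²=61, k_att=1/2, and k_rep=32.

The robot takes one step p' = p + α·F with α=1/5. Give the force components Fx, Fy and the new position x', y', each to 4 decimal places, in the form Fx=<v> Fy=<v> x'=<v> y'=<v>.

Fx=11.1107 Fy=3.4429 x'=-8.7779 y'=-3.3114

F_att = 1/2·(g−p) = 1/2·(22,6) = (11.0000,3.0000)
o1: d²=125 > ρ²=61 → inactive
o2: d²=205 > ρ²=61 → inactive
o3: d²=17 ≤ ρ²=61; F_rep = 32·(1,4)/17² = (0.1107,0.4429)
F = F_att + ΣF_rep = (11.1107,3.4429)
p' = p + 1/5·F = (-8.7779,-3.3114)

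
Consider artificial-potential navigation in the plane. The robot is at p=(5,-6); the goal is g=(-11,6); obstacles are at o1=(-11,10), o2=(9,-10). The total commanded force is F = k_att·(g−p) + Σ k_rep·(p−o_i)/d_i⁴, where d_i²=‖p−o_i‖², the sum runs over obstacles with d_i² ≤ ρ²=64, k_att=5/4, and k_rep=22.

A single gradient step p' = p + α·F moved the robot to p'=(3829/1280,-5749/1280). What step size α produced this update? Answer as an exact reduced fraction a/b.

α = 1/10

F_att = 5/4·(g−p) = 5/4·(-16,12) = (-20.0000,15.0000)
o1: d²=512 > ρ²=64 → inactive
o2: d²=32 ≤ ρ²=64; F_rep = 22·(-4,4)/32² = (-0.0859,0.0859)
F = F_att + ΣF_rep = (-20.0859,15.0859)
Δp = p'−p = (-2.0086,1.5086); α = Δx/Fx = (-2571/1280) / (-2571/128) = 1/10
check: Δy/Fy = (1931/1280) / (1931/128) = 1/10 ✓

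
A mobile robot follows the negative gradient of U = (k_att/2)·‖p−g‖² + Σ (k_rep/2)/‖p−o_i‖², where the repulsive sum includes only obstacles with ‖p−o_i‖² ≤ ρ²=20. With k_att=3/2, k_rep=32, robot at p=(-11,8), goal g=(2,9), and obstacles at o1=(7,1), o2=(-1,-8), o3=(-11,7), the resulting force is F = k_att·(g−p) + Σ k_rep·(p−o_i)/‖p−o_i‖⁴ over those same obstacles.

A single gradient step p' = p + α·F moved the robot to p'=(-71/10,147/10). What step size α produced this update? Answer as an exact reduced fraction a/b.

α = 1/5

F_att = 3/2·(g−p) = 3/2·(13,1) = (19.5000,1.5000)
o1: d²=373 > ρ²=20 → inactive
o2: d²=356 > ρ²=20 → inactive
o3: d²=1 ≤ ρ²=20; F_rep = 32·(0,1)/1² = (0.0000,32.0000)
F = F_att + ΣF_rep = (19.5000,33.5000)
Δp = p'−p = (3.9000,6.7000); α = Δx/Fx = (39/10) / (39/2) = 1/5
check: Δy/Fy = (67/10) / (67/2) = 1/5 ✓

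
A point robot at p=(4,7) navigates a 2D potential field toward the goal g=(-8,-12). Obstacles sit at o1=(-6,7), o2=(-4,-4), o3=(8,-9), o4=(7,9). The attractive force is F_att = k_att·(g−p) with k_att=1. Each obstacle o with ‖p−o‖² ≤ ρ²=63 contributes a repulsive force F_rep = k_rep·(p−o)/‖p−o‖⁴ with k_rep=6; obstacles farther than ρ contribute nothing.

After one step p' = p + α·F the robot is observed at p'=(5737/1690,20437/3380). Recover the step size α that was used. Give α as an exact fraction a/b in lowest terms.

F_att = 1·(g−p) = 1·(-12,-19) = (-12.0000,-19.0000)
o1: d²=100 > ρ²=63 → inactive
o2: d²=185 > ρ²=63 → inactive
o3: d²=272 > ρ²=63 → inactive
o4: d²=13 ≤ ρ²=63; F_rep = 6·(-3,-2)/13² = (-0.1065,-0.0710)
F = F_att + ΣF_rep = (-12.1065,-19.0710)
Δp = p'−p = (-0.6053,-0.9536); α = Δx/Fx = (-1023/1690) / (-2046/169) = 1/20
check: Δy/Fy = (-3223/3380) / (-3223/169) = 1/20 ✓

α = 1/20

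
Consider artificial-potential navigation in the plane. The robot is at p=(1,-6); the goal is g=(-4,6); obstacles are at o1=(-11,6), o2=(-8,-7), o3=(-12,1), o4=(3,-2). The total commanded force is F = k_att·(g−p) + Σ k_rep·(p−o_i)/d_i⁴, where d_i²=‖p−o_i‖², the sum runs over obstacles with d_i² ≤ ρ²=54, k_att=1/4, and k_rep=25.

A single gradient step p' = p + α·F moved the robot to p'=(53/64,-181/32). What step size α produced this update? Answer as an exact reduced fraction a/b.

α = 1/8

F_att = 1/4·(g−p) = 1/4·(-5,12) = (-1.2500,3.0000)
o1: d²=288 > ρ²=54 → inactive
o2: d²=82 > ρ²=54 → inactive
o3: d²=218 > ρ²=54 → inactive
o4: d²=20 ≤ ρ²=54; F_rep = 25·(-2,-4)/20² = (-0.1250,-0.2500)
F = F_att + ΣF_rep = (-1.3750,2.7500)
Δp = p'−p = (-0.1719,0.3438); α = Δx/Fx = (-11/64) / (-11/8) = 1/8
check: Δy/Fy = (11/32) / (11/4) = 1/8 ✓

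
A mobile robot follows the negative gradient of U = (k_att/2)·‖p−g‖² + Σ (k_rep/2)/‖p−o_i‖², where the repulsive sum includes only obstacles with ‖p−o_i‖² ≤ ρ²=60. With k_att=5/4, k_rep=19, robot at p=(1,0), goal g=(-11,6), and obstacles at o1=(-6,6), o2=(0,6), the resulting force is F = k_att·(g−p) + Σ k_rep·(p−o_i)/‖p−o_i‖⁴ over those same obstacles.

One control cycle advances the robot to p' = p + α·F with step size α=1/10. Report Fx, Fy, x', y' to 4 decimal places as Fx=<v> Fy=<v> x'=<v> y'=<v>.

Fx=-14.9861 Fy=7.4167 x'=-0.4986 y'=0.7417

F_att = 5/4·(g−p) = 5/4·(-12,6) = (-15.0000,7.5000)
o1: d²=85 > ρ²=60 → inactive
o2: d²=37 ≤ ρ²=60; F_rep = 19·(1,-6)/37² = (0.0139,-0.0833)
F = F_att + ΣF_rep = (-14.9861,7.4167)
p' = p + 1/10·F = (-0.4986,0.7417)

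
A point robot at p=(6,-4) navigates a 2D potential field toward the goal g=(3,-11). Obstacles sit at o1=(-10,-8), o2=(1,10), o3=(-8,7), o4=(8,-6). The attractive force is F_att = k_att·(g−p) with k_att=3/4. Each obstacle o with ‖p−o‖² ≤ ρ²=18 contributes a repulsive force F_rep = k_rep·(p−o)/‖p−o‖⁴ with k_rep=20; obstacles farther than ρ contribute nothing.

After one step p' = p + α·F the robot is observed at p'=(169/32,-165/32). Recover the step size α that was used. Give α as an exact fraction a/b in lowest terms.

α = 1/4

F_att = 3/4·(g−p) = 3/4·(-3,-7) = (-2.2500,-5.2500)
o1: d²=272 > ρ²=18 → inactive
o2: d²=221 > ρ²=18 → inactive
o3: d²=317 > ρ²=18 → inactive
o4: d²=8 ≤ ρ²=18; F_rep = 20·(-2,2)/8² = (-0.6250,0.6250)
F = F_att + ΣF_rep = (-2.8750,-4.6250)
Δp = p'−p = (-0.7188,-1.1562); α = Δx/Fx = (-23/32) / (-23/8) = 1/4
check: Δy/Fy = (-37/32) / (-37/8) = 1/4 ✓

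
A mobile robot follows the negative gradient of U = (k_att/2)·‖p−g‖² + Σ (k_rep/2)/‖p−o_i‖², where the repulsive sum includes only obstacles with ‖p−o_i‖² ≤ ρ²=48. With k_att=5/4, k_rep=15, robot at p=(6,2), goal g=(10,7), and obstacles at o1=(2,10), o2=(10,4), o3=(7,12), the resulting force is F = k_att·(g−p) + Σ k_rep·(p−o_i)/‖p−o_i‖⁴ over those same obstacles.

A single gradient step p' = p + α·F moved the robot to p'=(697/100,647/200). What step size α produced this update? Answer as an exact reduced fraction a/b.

α = 1/5

F_att = 5/4·(g−p) = 5/4·(4,5) = (5.0000,6.2500)
o1: d²=80 > ρ²=48 → inactive
o2: d²=20 ≤ ρ²=48; F_rep = 15·(-4,-2)/20² = (-0.1500,-0.0750)
o3: d²=101 > ρ²=48 → inactive
F = F_att + ΣF_rep = (4.8500,6.1750)
Δp = p'−p = (0.9700,1.2350); α = Δx/Fx = (97/100) / (97/20) = 1/5
check: Δy/Fy = (247/200) / (247/40) = 1/5 ✓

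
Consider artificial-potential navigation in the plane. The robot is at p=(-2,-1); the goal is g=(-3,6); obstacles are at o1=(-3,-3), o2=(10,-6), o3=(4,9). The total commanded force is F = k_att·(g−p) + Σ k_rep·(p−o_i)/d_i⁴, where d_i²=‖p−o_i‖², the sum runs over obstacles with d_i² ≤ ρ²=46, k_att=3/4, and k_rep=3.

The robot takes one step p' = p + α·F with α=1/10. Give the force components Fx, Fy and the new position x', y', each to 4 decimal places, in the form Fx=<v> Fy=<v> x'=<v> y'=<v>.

Fx=-0.6300 Fy=5.4900 x'=-2.0630 y'=-0.4510

F_att = 3/4·(g−p) = 3/4·(-1,7) = (-0.7500,5.2500)
o1: d²=5 ≤ ρ²=46; F_rep = 3·(1,2)/5² = (0.1200,0.2400)
o2: d²=169 > ρ²=46 → inactive
o3: d²=136 > ρ²=46 → inactive
F = F_att + ΣF_rep = (-0.6300,5.4900)
p' = p + 1/10·F = (-2.0630,-0.4510)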